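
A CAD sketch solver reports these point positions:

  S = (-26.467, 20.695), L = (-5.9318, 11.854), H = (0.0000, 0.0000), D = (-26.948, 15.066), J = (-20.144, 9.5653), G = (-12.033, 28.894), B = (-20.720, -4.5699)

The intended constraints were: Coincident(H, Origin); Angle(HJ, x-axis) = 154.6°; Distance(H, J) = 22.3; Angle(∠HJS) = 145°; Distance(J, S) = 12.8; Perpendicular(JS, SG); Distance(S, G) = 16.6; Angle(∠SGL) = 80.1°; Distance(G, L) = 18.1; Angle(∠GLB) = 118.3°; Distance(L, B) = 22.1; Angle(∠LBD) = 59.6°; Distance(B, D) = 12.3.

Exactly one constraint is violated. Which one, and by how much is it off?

Distance(B, D) = 12.3 — off by 8.30.

H = (0.00, 0.00) ✓; HJ at 154.6° ✓; |HJ| = 22.30 ✓; ∠HJS = 145.0° ✓; |JS| = 12.80 ✓; ∠(JS, SG) = 90.00° ✓; |SG| = 16.60 ✓; ∠SGL = 80.10° ✓; |GL| = 18.10 ✓; ∠GLB = 118.3° ✓; |LB| = 22.10 ✓; ∠LBD = 59.60° ✓; |BD| = 20.60 ✗.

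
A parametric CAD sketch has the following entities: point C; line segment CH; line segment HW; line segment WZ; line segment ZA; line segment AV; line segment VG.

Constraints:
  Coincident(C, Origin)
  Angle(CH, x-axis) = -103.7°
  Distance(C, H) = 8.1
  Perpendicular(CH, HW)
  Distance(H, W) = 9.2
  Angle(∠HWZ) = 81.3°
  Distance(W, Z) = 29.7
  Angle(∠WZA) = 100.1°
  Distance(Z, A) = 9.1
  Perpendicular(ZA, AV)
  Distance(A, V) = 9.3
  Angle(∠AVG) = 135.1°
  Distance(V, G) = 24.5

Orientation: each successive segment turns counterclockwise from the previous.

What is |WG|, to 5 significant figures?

3.9494

C is at the origin; CH runs at -103.7° with length 8.1, so H = (-1.9184, -7.8695). CH ⟂ HW, so HW runs at -13.700°; with |HW| = 9.2, W = (7.0199, -10.048). ∠HWZ = 81.3° gives WZ at 85.000° from the x-axis; with |WZ| = 29.7, Z = (9.6084, 19.539). ∠WZA = 100.1° gives ZA at 164.90° from the x-axis; with |ZA| = 9.1, A = (0.82259, 21.909). ZA ⟂ AV, so AV runs at -105.10°; with |AV| = 9.3, V = (-1.6001, 12.930). ∠AVG = 135.1° gives VG at -60.200° from the x-axis; with |VG| = 24.5, G = (10.576, -8.3300). Then |WG| = |G − W| = 3.9494.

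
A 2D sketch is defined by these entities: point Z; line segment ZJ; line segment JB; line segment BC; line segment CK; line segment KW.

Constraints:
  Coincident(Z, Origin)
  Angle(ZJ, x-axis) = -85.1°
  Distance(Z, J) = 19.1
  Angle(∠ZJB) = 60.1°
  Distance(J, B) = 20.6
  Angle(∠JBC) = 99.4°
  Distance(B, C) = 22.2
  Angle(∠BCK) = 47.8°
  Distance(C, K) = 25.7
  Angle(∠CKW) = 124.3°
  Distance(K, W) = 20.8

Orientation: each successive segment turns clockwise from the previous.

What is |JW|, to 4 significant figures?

12.98

∠BCK = 47.8° gives CK at -57.80° from the x-axis; with |CK| = 25.7, K = (2.626, -10.69). ∠CKW = 124.3° gives KW at -113.5° from the x-axis; with |KW| = 20.8, W = (-5.668, -29.76). Then |JW| = |W − J| = 12.98.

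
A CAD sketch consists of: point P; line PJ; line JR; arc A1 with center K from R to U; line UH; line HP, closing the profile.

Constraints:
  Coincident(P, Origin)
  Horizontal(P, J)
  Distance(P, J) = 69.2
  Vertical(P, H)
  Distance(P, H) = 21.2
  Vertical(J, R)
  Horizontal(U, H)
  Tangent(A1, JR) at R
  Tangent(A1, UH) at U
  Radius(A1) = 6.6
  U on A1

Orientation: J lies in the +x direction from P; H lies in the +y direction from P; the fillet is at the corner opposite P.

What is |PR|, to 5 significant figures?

70.723

P is at the origin; P and J share the same y with |PJ| = 69.2 and J on the +x side, so J = (69.200, 0.0000). P and H share the same x with |PH| = 21.2 and H on the +y side, so H = (0.0000, 21.200). The virtual corner opposite P is at (69.200, 21.200). Tangency of A1 to JR means the radius KR is perpendicular to JR and tangency of A1 to UH means the radius KU is perpendicular to UH, with radius 6.6, so the center K sits 6.6 in from both sides at K = (62.600, 14.600). That places the tangent points at R = (69.200, 14.600) on JR and U = (62.600, 21.200) on UH. Then |PR| = |R − P| = 70.723.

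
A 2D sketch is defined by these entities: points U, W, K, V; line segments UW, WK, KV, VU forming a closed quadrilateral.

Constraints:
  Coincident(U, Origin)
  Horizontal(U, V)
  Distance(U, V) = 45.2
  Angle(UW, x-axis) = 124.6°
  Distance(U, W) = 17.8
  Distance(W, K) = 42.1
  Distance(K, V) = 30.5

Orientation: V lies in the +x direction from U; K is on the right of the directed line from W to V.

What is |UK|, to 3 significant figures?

24.7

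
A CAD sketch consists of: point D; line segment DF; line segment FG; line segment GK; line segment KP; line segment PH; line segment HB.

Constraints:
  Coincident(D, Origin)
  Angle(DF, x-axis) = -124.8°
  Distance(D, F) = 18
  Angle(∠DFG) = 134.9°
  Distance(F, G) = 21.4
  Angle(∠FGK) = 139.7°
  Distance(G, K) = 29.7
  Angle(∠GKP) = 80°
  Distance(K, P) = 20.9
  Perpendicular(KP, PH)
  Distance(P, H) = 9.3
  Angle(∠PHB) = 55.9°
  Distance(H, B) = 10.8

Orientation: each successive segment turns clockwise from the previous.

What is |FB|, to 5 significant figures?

40.834

KP ⟂ PH, so PH runs at -40.200°; with |PH| = 9.3, H = (-36.417, 6.3667). ∠PHB = 55.9° gives HB at -164.30° from the x-axis; with |HB| = 10.8, B = (-46.814, 3.4443). Then |FB| = |B − F| = 40.834.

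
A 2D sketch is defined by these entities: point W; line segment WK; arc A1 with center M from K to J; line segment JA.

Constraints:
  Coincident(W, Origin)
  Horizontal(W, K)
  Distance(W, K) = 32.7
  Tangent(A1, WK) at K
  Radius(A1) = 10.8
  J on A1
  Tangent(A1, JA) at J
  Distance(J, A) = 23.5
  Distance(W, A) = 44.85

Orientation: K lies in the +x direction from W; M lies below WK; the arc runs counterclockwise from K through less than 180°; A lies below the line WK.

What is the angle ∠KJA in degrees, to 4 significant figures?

129.3°

Checks: ∠(MK, KW) = 90.00° ✓; |MK| = 10.80 ✓; |MJ| = 10.80 ✓; ∠(MJ, JA) = 90.00° ✓; |JA| = 23.50 ✓; |WA| = 44.85 ✓.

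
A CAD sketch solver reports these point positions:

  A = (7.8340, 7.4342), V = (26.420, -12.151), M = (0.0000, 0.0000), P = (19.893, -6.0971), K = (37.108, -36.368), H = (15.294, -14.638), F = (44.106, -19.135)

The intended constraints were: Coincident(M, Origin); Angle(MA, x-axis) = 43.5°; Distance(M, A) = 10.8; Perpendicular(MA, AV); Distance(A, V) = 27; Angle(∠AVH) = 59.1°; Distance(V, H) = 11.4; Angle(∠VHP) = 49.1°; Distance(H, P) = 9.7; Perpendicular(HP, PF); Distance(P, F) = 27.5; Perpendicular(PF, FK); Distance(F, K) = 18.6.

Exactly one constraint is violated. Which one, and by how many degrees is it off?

Perpendicular(PF, FK) — off by 6.20°.

M = (0.00, 0.00) ✓; MA at 43.50° ✓; |MA| = 10.80 ✓; ∠(MA, AV) = 90.00° ✓; |AV| = 27.00 ✓; ∠AVH = 59.10° ✓; |VH| = 11.40 ✓; ∠VHP = 49.10° ✓; |HP| = 9.700 ✓; ∠(HP, PF) = 90.00° ✓; |PF| = 27.50 ✓; ∠(PF, FK) = 83.80° ✗; |FK| = 18.60 ✓.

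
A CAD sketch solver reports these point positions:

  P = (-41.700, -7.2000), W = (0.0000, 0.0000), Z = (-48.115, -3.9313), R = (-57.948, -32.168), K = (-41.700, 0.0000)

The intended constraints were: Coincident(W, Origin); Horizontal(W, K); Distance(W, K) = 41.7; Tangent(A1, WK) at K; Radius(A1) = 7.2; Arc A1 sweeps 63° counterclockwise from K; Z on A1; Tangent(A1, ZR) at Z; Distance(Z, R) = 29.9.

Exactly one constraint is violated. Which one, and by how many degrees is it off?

Tangent(A1, ZR) at Z — off by 7.80°.

W = (0.00, 0.00) ✓; W.y = 0.00, K.y = 0.00 ✓; |WK| = 41.70 ✓; ∠(PK, KW) = 90.00° ✓; |PK| = 7.200 ✓; bearing(P→Z) − bearing(P→K) = 63.00° ✓; |PZ| = 7.200 ✓; ∠(PZ, ZR) = 82.20° ✗; |ZR| = 29.90 ✓.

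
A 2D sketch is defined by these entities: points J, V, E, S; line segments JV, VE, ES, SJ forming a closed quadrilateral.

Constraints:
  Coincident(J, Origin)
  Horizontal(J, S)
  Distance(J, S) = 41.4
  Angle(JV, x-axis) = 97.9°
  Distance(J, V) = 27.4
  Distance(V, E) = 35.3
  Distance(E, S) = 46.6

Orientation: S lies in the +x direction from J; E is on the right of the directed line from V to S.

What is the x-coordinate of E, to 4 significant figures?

-4.481

Checks: |VE| = 35.30 ✓; |ES| = 46.60 ✓.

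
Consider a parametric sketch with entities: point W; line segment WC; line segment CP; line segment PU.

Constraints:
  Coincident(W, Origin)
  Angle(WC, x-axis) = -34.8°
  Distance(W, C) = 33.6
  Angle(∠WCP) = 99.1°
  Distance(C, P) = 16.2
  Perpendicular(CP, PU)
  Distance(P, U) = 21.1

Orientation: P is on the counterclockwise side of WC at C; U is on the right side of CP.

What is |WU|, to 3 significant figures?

58.4

W is at the origin; WC runs at -34.8° with length 33.6, so C = 33.6·(cos -34.8°, sin -34.8°) = (27.6, -19.2). ∠WCP = 99.1°, so CP runs at -34.8° + (180° − 99.1°) = 46.1° from the x-axis; with |CP| = 16.2, P = C + 16.2·(cos 46.1°, sin 46.1°) = (38.8, -7.50). The perpendicularity gives PU at right angles to CP; with |PU| = 21.1 on the right of CP, U = P + 21.1·(0.721, -0.693) = (54.0, -22.1). Then |WU| = |U − W| = 58.4.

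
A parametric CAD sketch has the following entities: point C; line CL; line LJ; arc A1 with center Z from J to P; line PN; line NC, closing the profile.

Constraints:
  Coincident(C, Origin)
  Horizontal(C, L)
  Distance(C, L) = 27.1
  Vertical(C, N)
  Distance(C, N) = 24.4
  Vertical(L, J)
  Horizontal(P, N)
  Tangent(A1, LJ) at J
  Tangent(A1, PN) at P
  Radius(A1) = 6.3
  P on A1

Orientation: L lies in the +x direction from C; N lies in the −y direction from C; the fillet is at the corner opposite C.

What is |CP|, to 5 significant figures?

32.062

C is at the origin; CL is horizontal with |CL| = 27.1 and L on the +x side, so L = (27.100, 0.0000). CN is vertical with |CN| = 24.4 and N on the −y side, so N = (0.0000, -24.400). The virtual corner opposite C is at (27.100, -24.400). Tangency of A1 to LJ means the radius ZJ is perpendicular to LJ and tangency of A1 to PN means the radius ZP is perpendicular to PN, with radius 6.3, so the center Z sits 6.3 in from both sides at Z = (20.800, -18.100). That places the tangent points at J = (27.100, -18.100) on LJ and P = (20.800, -24.400) on PN. Then |CP| = |P − C| = 32.062.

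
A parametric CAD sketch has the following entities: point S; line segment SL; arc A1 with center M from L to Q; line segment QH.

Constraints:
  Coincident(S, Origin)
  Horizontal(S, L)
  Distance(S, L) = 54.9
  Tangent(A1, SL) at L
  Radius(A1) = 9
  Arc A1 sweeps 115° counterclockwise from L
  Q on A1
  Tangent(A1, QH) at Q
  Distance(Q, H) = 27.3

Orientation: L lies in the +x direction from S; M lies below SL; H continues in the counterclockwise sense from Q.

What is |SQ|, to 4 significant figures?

48.47

Since A1 is tangent to SL there, ML ⟂ SL, so M = L + (0, -9) = (54.90, -9.000). On A1, L sits at bearing 90° from M; a 115° counterclockwise sweep puts Q at bearing 205°, so Q = M + 9.0·(cos 205°, sin 205°) = (46.74, -12.80). Then |SQ| = |Q − S| = 48.47.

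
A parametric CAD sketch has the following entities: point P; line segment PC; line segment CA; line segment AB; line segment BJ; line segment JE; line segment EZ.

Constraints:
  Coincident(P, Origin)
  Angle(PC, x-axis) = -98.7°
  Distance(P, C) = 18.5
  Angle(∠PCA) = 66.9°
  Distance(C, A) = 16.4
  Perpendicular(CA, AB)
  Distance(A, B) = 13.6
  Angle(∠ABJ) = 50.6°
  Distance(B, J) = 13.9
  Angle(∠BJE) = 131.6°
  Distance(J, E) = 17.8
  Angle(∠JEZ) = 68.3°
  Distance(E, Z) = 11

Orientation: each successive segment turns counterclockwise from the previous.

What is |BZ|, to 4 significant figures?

22.96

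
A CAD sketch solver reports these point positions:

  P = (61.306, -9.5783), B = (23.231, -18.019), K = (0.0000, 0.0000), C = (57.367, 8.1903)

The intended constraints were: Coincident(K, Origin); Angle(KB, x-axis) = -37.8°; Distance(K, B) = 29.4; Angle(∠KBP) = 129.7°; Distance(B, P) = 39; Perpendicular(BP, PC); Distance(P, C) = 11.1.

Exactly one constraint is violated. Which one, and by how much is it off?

Distance(P, C) = 11.1 — off by 7.10.

K = (0.00, 0.00) ✓; KB at -37.80° ✓; |KB| = 29.40 ✓; ∠KBP = 129.7° ✓; |BP| = 39.00 ✓; ∠(BP, PC) = 90.00° ✓; |PC| = 18.20 ✗.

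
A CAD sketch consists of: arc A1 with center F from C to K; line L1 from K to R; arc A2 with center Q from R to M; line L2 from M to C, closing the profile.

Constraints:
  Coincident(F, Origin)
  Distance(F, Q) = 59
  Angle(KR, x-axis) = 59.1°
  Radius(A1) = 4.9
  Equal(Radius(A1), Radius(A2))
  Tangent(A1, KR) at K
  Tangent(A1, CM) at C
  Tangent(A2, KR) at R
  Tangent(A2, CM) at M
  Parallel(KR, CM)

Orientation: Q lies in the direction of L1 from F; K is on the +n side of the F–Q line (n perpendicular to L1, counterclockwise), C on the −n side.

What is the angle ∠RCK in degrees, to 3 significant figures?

80.6°

The slot axis is L1's direction at 59.1°, so u = (cos 59.1°, sin 59.1°) = (0.514, 0.858) and n = (−sin 59.1°, cos 59.1°) = (-0.858, 0.514). F is at the origin and Q lies 59.0 along u from F, so Q = 59.0·u = (30.3, 50.6). Tangency of A1 to both parallel lines with radius 4.9 puts K and C at F ± 4.9·n: K = (-4.20, 2.52), C = (4.20, -2.52). Equal radii place R and M the same way about Q: R = Q + 4.9·n = (26.1, 53.1), M = Q − 4.9·n = (34.5, 48.1). Then cos ∠RCK = CR·CK / (|CR||CK|), giving 80.6°.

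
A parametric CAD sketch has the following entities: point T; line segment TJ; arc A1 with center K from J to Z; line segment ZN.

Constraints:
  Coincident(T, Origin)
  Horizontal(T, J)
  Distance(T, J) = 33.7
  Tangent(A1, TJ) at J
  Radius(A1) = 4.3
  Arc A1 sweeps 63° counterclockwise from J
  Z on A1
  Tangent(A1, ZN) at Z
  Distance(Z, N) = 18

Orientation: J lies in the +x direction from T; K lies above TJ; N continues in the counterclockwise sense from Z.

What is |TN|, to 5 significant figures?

49.263

T is at the origin; TJ is horizontal with |TJ| = 33.7 and J on the +x side, so J = (33.700, 0.0000). A1 meets TJ tangentially, so KJ is at right angles to TJ, so K = J + (0, 4.3) = (33.700, 4.3000). On A1, J sits at bearing -90° from K; a 63° counterclockwise sweep puts Z at bearing -27°, so Z = K + 4.3·(cos -27°, sin -27°) = (37.531, 2.3478). The tangent condition forces KZ to be normal to ZN, so ZN runs along (−sin -27°, cos -27°); with |ZN| = 18.0, N = (45.703, 18.386). Then |TN| = |N − T| = 49.263.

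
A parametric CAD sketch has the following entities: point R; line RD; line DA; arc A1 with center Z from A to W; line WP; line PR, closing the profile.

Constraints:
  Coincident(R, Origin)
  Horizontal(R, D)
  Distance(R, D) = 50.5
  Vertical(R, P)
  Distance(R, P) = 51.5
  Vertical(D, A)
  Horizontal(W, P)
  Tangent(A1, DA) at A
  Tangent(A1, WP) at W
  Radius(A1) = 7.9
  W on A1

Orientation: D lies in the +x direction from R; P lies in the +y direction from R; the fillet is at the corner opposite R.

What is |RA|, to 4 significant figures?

66.72

The virtual corner opposite R is at (50.50, 51.50). A1 meets DA tangentially, so ZA is at right angles to DA and the tangent condition forces ZW to be normal to WP, with radius 7.9, so the center Z sits 7.9 in from both sides at Z = (42.60, 43.60). That places the tangent points at A = (50.50, 43.60) on DA and W = (42.60, 51.50) on WP. Then |RA| = |A − R| = 66.72.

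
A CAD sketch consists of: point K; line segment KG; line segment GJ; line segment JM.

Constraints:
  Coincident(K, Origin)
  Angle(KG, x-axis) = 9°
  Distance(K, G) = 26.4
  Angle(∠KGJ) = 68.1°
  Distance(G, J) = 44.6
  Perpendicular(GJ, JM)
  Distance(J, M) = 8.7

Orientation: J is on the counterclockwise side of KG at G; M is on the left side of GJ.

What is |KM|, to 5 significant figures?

38.174

∠KGJ = 68.1°, so GJ runs at 9.0° + (180° − 68.1°) = 120.90° from the x-axis; with |GJ| = 44.6, J = G + 44.6·(cos 120.90°, sin 120.90°) = (3.1710, 42.400). The perpendicularity gives JM at right angles to GJ; with |JM| = 8.7 on the left of GJ, M = J + 8.7·(-0.85806, -0.51354) = (-4.2941, 37.932). Then |KM| = |M − K| = 38.174.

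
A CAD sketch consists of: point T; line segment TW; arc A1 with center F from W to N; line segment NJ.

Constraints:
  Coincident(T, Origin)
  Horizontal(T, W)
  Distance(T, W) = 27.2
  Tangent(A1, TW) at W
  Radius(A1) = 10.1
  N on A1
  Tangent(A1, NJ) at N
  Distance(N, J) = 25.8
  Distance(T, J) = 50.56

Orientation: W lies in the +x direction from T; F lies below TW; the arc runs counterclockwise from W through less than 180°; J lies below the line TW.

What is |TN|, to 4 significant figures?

25.07

T is at the origin; T and W share the same y with |TW| = 27.2 and W on the +x side, so W = (27.20, 0.000). Tangency of A1 to TW means the radius FW is perpendicular to TW, so F = W + (0, -10.1) = (27.20, -10.10). Since FN ⟂ NJ (tangency), |FJ| = √(10.1² + 25.8²) = 27.71 regardless of where N sits on A1. So J lies on both circle(T, 50.56) and circle(F, 27.71); the below-TW intersection is J = (34.70, -36.77). N is the foot of the tangent from J: N = (19.14, -16.19).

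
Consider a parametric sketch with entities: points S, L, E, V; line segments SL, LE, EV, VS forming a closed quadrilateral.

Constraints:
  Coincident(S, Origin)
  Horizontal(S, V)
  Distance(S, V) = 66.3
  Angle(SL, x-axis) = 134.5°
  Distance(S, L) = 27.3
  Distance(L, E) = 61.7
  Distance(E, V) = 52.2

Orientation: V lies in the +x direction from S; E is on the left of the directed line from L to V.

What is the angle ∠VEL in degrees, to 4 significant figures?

100.3°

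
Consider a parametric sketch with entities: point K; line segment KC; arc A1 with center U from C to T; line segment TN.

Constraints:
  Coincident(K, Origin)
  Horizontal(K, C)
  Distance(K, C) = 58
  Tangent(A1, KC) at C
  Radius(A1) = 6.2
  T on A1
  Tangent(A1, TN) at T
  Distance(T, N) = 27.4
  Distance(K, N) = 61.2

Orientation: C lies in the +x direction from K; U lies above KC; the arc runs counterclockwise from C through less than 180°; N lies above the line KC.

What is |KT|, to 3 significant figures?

64.2

K is at the origin; K and C share the same y with |KC| = 58.0 and C on the +x side, so C = (58.0, 0.00). A1 meets KC tangentially, so UC is at right angles to KC, so U = C + (0, 6.2) = (58.0, 6.20). Since UT ⟂ TN (tangency), |UN| = √(6.2² + 27.4²) = 28.1 regardless of where T sits on A1. So N lies on both circle(K, 61.2) and circle(U, 28.1); the above-KC intersection is N = (51.2, 33.5). T is the foot of the tangent from N: T = (63.5, 8.98).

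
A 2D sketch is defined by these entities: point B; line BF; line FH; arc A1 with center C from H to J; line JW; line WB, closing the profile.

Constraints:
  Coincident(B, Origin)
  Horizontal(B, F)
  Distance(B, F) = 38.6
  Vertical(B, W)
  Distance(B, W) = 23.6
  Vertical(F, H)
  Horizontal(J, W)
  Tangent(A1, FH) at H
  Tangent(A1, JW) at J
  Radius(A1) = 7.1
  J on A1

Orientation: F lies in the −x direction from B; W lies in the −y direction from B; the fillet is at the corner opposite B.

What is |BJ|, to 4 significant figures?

39.36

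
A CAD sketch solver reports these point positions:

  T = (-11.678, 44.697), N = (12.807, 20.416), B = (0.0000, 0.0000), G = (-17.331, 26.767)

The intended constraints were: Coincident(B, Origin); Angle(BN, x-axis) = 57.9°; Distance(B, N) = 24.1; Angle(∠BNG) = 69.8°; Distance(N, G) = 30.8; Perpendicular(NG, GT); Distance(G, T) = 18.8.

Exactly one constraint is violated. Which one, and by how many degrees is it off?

Perpendicular(NG, GT) — off by 5.60°.

B = (0.00, 0.00) ✓; BN at 57.90° ✓; |BN| = 24.10 ✓; ∠BNG = 69.80° ✓; |NG| = 30.80 ✓; ∠(NG, GT) = 95.60° ✗; |GT| = 18.80 ✓.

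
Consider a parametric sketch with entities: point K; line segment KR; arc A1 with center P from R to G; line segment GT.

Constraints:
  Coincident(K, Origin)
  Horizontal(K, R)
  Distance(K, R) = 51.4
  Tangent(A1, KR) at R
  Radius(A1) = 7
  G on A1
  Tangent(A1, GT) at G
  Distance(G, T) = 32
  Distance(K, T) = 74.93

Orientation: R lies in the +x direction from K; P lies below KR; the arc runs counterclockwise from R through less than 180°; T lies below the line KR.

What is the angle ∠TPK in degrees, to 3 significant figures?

123°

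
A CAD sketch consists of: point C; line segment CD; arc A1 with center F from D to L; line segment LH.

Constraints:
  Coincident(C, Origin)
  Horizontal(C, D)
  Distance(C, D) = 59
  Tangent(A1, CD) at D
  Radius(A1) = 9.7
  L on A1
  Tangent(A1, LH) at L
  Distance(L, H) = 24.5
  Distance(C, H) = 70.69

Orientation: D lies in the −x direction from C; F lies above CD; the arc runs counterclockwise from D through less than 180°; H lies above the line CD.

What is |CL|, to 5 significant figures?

52.138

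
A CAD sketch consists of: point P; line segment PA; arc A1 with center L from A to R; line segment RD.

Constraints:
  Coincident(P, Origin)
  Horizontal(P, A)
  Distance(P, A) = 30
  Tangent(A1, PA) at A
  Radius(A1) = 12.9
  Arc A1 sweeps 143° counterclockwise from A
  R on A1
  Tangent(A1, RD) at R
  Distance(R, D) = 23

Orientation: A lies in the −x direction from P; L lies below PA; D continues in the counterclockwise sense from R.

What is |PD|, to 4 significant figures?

41.81

P is at the origin; P and A share the same y with |PA| = 30.0 and A on the −x side, so A = (-30.00, 0.000). The tangent condition forces LA to be normal to PA, so L = A + (0, -12.9) = (-30.00, -12.90). On A1, A sits at bearing 90° from L; a 143° counterclockwise sweep puts R at bearing 233°, so R = L + 12.9·(cos 233°, sin 233°) = (-37.76, -23.20). Since A1 is tangent to RD there, LR ⟂ RD, so RD runs along (−sin 233°, cos 233°); with |RD| = 23.0, D = (-19.39, -37.04). Then |PD| = |D − P| = 41.81.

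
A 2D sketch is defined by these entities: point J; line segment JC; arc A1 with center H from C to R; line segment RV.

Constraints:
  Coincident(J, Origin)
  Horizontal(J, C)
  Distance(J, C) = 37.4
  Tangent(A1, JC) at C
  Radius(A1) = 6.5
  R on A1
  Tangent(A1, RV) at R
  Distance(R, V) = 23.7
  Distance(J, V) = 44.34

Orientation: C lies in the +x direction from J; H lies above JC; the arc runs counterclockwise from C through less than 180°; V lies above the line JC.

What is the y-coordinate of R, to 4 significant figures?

9.513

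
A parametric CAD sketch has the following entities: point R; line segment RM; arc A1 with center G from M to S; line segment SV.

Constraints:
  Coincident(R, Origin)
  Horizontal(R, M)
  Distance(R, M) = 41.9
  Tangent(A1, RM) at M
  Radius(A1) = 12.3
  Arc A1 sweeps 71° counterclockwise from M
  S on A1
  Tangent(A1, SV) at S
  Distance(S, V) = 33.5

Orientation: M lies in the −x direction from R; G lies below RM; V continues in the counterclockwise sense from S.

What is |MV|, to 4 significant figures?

45.89

On A1, M sits at bearing 90° from G; a 71° counterclockwise sweep puts S at bearing 161°, so S = G + 12.3·(cos 161°, sin 161°) = (-53.53, -8.296). The tangent condition forces GS to be normal to SV, so SV runs along (−sin 161°, cos 161°); with |SV| = 33.5, V = (-64.44, -39.97). Then |MV| = |V − M| = 45.89.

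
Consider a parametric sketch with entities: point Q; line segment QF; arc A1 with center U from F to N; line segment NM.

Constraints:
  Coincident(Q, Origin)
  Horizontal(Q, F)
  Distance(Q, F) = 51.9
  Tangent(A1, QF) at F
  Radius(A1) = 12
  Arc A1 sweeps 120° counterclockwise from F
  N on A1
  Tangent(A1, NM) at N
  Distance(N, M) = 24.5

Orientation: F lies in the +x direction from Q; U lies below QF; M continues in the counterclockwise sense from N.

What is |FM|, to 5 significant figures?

39.262

Q is at the origin; Q and F share the same y with |QF| = 51.9 and F on the +x side, so F = (51.900, 0.0000). A1 meets QF tangentially, so UF is at right angles to QF, so U = F + (0, -12) = (51.900, -12.000). On A1, F sits at bearing 90° from U; a 120° counterclockwise sweep puts N at bearing 210°, so N = U + 12.0·(cos 210°, sin 210°) = (41.508, -18.000). Since A1 is tangent to NM there, UN ⟂ NM, so NM runs along (−sin 210°, cos 210°); with |NM| = 24.5, M = (53.758, -39.218). Then |FM| = |M − F| = 39.262.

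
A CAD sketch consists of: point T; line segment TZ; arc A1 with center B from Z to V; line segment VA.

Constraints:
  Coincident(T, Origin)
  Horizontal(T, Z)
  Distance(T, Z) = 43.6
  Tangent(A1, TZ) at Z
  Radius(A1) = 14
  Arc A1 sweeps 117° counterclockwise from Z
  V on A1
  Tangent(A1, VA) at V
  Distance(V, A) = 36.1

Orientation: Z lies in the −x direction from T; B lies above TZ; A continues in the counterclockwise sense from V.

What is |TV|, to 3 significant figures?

37.2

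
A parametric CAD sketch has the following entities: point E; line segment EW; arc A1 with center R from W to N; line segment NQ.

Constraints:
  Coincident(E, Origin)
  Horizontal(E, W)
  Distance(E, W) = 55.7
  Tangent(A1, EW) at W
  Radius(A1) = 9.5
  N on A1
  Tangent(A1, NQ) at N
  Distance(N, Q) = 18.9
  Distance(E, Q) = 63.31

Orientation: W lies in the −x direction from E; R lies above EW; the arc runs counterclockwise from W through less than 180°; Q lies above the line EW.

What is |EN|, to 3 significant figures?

49.1

E is at the origin; EW is horizontal with |EW| = 55.7 and W on the −x side, so W = (-55.7, 0.00). A1 meets EW tangentially, so RW is at right angles to EW, so R = W + (0, 9.5) = (-55.7, 9.50). Since RN ⟂ NQ (tangency), |RQ| = √(9.5² + 18.9²) = 21.2 regardless of where N sits on A1. So Q lies on both circle(E, 63.31) and circle(R, 21.2); the above-EW intersection is Q = (-55.4, 30.7). N is the foot of the tangent from Q: N = (-47.2, 13.6).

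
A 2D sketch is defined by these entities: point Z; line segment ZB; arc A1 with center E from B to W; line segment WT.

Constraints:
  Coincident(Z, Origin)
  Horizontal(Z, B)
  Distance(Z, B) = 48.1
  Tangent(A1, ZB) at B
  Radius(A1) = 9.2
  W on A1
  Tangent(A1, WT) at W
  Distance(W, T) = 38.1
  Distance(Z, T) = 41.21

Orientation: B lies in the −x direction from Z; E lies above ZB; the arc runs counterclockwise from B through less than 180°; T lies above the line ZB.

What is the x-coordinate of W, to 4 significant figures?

-40.37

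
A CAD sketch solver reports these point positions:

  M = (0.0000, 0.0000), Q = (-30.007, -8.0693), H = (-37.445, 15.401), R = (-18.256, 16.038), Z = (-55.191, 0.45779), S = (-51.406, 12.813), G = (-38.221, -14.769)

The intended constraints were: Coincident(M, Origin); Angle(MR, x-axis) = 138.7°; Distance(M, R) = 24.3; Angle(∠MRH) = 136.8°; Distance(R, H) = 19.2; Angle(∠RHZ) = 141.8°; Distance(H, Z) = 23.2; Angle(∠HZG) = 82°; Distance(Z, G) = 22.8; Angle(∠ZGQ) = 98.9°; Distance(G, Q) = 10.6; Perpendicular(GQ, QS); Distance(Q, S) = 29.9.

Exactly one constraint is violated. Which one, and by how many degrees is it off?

Perpendicular(GQ, QS) — off by 6.50°.

M = (0.00, 0.00) ✓; MR at 138.7° ✓; |MR| = 24.30 ✓; ∠MRH = 136.8° ✓; |RH| = 19.20 ✓; ∠RHZ = 141.8° ✓; |HZ| = 23.20 ✓; ∠HZG = 82.00° ✓; |ZG| = 22.80 ✓; ∠ZGQ = 98.90° ✓; |GQ| = 10.60 ✓; ∠(GQ, QS) = 96.50° ✗; |QS| = 29.90 ✓.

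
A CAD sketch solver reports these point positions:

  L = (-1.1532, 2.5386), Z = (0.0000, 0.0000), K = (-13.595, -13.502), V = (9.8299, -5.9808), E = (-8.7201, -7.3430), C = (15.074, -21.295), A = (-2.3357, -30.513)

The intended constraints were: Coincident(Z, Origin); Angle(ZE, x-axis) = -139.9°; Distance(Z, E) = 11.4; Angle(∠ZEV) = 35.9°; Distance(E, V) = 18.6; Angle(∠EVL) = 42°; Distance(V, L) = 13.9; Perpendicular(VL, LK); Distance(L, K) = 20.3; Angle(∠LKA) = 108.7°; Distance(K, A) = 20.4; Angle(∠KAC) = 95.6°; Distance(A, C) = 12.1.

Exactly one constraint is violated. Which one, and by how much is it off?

Distance(A, C) = 12.1 — off by 7.60.

Z = (0.00, 0.00) ✓; ZE at -139.9° ✓; |ZE| = 11.40 ✓; ∠ZEV = 35.90° ✓; |EV| = 18.60 ✓; ∠EVL = 42.00° ✓; |VL| = 13.90 ✓; ∠(VL, LK) = 90.00° ✓; |LK| = 20.30 ✓; ∠LKA = 108.7° ✓; |KA| = 20.40 ✓; ∠KAC = 95.60° ✓; |AC| = 19.70 ✗.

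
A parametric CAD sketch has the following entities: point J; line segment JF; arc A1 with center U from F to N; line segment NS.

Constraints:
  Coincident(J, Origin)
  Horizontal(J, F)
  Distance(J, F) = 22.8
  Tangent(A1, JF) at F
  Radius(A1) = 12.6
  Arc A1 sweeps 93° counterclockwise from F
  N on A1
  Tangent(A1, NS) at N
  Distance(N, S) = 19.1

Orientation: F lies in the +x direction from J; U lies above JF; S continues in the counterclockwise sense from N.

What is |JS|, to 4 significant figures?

47.20

J is at the origin; JF is horizontal with |JF| = 22.8 and F on the +x side, so F = (22.80, 0.000). The tangent condition forces UF to be normal to JF, so U = F + (0, 12.6) = (22.80, 12.60). On A1, F sits at bearing -90° from U; a 93° counterclockwise sweep puts N at bearing 3°, so N = U + 12.6·(cos 3°, sin 3°) = (35.38, 13.26). Since A1 is tangent to NS there, UN ⟂ NS, so NS runs along (−sin 3°, cos 3°); with |NS| = 19.1, S = (34.38, 32.33). Then |JS| = |S − J| = 47.20.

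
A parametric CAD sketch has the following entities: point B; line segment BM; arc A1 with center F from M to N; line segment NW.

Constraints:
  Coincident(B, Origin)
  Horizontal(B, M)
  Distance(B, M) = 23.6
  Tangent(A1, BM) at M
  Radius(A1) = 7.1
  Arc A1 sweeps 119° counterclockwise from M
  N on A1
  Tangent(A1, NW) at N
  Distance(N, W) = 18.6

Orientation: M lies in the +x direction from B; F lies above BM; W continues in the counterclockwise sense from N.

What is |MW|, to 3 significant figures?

27.0

B is at the origin; B and M share the same y with |BM| = 23.6 and M on the +x side, so M = (23.6, 0.00). Since A1 is tangent to BM there, FM ⟂ BM, so F = M + (0, 7.1) = (23.6, 7.10). On A1, M sits at bearing -90° from F; a 119° counterclockwise sweep puts N at bearing 29°, so N = F + 7.1·(cos 29°, sin 29°) = (29.8, 10.5). Since A1 is tangent to NW there, FN ⟂ NW, so NW runs along (−sin 29°, cos 29°); with |NW| = 18.6, W = (20.8, 26.8). Then |MW| = |W − M| = 27.0.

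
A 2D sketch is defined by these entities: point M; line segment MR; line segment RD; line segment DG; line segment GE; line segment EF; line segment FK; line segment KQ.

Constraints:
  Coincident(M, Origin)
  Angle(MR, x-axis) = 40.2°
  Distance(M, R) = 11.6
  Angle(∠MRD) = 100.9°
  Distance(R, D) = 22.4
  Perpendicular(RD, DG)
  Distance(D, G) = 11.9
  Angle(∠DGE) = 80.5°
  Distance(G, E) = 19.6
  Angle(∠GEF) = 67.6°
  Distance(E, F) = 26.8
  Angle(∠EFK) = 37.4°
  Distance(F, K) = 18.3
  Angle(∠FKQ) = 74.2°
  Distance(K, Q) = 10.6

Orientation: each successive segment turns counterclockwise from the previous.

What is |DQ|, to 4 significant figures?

14.02

M is at the origin; MR runs at 40.2° with length 11.6, so R = (8.860, 7.487). ∠MRD = 100.9° gives RD at 119.3° from the x-axis; with |RD| = 22.4, D = (-2.102, 27.02). RD is perpendicular to DG, so DG runs at -150.7°; with |DG| = 11.9, G = (-12.48, 21.20). ∠DGE = 80.5° gives GE at -51.20° from the x-axis; with |GE| = 19.6, E = (-0.1983, 5.923). ∠GEF = 67.6° gives EF at 61.20° from the x-axis; with |EF| = 26.8, F = (12.71, 29.41). ∠EFK = 37.4° gives FK at -156.2° from the x-axis; with |FK| = 18.3, K = (-4.031, 22.02). ∠FKQ = 74.2° gives KQ at -50.40° from the x-axis; with |KQ| = 10.6, Q = (2.726, 13.86). Then |DQ| = |Q − D| = 14.02.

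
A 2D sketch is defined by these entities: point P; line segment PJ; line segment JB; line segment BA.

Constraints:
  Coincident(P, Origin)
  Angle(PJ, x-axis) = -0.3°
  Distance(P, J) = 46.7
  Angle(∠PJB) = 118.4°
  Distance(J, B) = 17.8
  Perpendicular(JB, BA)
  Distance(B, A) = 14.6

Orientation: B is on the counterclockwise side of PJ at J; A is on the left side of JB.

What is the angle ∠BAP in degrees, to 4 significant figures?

123.5°

P is at the origin; PJ runs at -0.3° with length 46.7, so J = 46.7·(cos -0.3°, sin -0.3°) = (46.70, -0.2445). ∠PJB = 118.4°, so JB runs at -0.3° + (180° − 118.4°) = 61.30° from the x-axis; with |JB| = 17.8, B = J + 17.8·(cos 61.30°, sin 61.30°) = (55.25, 15.37). JB ⟂ BA; with |BA| = 14.6 on the left of JB, A = B + 14.6·(-0.8771, 0.4802) = (42.44, 22.38). Then cos ∠BAP = AB·AP / (|AB||AP|), giving 123.5°.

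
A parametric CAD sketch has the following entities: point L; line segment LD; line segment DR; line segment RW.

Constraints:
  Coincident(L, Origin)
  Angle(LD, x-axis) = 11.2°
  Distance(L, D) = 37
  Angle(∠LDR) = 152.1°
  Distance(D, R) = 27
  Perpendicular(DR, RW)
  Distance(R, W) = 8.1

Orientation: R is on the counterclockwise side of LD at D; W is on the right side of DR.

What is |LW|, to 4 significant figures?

64.88

∠LDR = 152.1°, so DR runs at 11.2° + (180° − 152.1°) = 39.10° from the x-axis; with |DR| = 27.0, R = D + 27.0·(cos 39.10°, sin 39.10°) = (57.25, 24.21). DR is perpendicular to RW; with |RW| = 8.1 on the right of DR, W = R + 8.1·(0.6307, -0.7760) = (62.36, 17.93). Then |LW| = |W − L| = 64.88.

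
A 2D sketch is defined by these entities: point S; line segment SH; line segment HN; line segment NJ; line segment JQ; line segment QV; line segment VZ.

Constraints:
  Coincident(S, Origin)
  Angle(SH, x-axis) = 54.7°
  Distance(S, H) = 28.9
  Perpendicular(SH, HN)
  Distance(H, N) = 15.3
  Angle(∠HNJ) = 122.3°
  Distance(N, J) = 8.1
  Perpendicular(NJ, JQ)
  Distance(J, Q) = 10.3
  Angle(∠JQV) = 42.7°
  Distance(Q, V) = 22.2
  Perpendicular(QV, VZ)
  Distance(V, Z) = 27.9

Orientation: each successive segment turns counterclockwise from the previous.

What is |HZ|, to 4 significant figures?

43.66

S is at the origin; SH runs at 54.7° with length 28.9, so H = (16.70, 23.59). The perpendicularity gives HN at right angles to SH, so HN runs at 144.7°; with |HN| = 15.3, N = (4.213, 32.43). ∠HNJ = 122.3° gives NJ at -157.6° from the x-axis; with |NJ| = 8.1, J = (-3.276, 29.34). NJ ⟂ JQ, so JQ runs at -67.60°; with |JQ| = 10.3, Q = (0.6494, 19.82). ∠JQV = 42.7° gives QV at 69.70° from the x-axis; with |QV| = 22.2, V = (8.351, 40.64). QV ⟂ VZ, so VZ runs at 159.7°; with |VZ| = 27.9, Z = (-17.82, 50.32). Then |HZ| = |Z − H| = 43.66.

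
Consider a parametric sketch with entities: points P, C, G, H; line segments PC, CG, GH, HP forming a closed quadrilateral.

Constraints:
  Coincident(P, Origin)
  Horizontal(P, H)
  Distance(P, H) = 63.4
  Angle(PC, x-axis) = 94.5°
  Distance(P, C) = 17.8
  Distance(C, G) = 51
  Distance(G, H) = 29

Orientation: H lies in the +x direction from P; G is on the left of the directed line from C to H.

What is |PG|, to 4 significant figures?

55.15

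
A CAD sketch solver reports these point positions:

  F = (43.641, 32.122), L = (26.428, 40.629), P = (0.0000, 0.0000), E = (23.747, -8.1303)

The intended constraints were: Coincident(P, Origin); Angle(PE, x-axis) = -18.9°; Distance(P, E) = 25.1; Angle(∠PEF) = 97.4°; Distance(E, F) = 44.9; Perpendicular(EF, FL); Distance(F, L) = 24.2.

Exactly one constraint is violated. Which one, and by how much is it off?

Distance(F, L) = 24.2 — off by 5.00.

P = (0.00, 0.00) ✓; PE at -18.90° ✓; |PE| = 25.10 ✓; ∠PEF = 97.40° ✓; |EF| = 44.90 ✓; ∠(EF, FL) = 90.00° ✓; |FL| = 19.20 ✗.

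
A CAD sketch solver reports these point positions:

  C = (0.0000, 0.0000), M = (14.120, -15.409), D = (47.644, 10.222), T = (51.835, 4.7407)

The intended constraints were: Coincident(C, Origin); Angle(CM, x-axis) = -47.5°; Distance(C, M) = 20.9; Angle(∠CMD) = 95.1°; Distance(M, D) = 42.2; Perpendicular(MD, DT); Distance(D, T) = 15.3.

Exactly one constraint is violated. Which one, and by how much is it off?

Distance(D, T) = 15.3 — off by 8.40.

C = (0.00, 0.00) ✓; CM at -47.50° ✓; |CM| = 20.90 ✓; ∠CMD = 95.10° ✓; |MD| = 42.20 ✓; ∠(MD, DT) = 90.00° ✓; |DT| = 6.900 ✗.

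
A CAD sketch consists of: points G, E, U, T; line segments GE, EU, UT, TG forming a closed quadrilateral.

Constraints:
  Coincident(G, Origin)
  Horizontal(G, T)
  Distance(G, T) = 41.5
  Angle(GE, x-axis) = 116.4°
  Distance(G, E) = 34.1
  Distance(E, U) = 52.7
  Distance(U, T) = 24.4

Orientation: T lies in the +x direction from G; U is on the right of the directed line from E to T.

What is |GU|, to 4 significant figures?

21.30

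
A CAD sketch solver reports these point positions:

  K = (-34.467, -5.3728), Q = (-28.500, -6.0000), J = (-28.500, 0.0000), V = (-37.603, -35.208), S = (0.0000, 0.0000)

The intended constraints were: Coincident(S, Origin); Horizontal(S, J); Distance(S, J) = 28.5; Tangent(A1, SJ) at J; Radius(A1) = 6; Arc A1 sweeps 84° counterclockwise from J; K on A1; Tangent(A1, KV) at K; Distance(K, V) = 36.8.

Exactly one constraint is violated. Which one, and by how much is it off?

Distance(K, V) = 36.8 — off by 6.80.

S = (0.00, 0.00) ✓; S.y = 0.00, J.y = 0.00 ✓; |SJ| = 28.50 ✓; ∠(QJ, JS) = 90.00° ✓; |QJ| = 6.000 ✓; bearing(Q→K) − bearing(Q→J) = 84.00° ✓; |QK| = 6.000 ✓; ∠(QK, KV) = 90.00° ✓; |KV| = 30.00 ✗.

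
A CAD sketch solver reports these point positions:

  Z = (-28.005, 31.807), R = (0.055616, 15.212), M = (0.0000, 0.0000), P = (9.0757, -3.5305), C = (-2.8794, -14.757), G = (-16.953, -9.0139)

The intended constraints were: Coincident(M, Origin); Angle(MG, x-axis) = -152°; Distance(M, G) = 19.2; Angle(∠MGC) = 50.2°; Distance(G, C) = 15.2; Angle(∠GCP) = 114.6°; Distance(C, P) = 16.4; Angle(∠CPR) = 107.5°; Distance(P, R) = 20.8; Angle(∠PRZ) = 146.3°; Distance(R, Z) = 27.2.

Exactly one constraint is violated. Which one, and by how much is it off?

Distance(R, Z) = 27.2 — off by 5.40.

M = (0.00, 0.00) ✓; MG at -152.0° ✓; |MG| = 19.20 ✓; ∠MGC = 50.20° ✓; |GC| = 15.20 ✓; ∠GCP = 114.6° ✓; |CP| = 16.40 ✓; ∠CPR = 107.5° ✓; |PR| = 20.80 ✓; ∠PRZ = 146.3° ✓; |RZ| = 32.60 ✗.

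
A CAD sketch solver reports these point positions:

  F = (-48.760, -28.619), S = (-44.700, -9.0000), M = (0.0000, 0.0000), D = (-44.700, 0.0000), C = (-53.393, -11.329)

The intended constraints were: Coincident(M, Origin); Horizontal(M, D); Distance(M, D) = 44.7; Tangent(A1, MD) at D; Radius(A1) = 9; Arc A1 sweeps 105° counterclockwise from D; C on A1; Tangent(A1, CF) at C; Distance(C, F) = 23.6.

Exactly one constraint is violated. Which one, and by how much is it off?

Distance(C, F) = 23.6 — off by 5.70.

M = (0.00, 0.00) ✓; M.y = 0.00, D.y = 0.00 ✓; |MD| = 44.70 ✓; ∠(SD, DM) = 90.00° ✓; |SD| = 9.000 ✓; bearing(S→C) − bearing(S→D) = 105.0° ✓; |SC| = 9.000 ✓; ∠(SC, CF) = 90.00° ✓; |CF| = 17.90 ✗.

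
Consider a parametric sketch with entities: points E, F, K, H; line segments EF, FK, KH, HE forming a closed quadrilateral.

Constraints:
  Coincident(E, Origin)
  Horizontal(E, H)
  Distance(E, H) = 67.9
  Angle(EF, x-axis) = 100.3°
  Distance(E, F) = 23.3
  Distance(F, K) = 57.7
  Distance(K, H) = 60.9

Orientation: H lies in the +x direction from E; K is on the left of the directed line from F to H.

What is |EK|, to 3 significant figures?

70.6

Checks: |FK| = 57.70 ✓; |KH| = 60.90 ✓.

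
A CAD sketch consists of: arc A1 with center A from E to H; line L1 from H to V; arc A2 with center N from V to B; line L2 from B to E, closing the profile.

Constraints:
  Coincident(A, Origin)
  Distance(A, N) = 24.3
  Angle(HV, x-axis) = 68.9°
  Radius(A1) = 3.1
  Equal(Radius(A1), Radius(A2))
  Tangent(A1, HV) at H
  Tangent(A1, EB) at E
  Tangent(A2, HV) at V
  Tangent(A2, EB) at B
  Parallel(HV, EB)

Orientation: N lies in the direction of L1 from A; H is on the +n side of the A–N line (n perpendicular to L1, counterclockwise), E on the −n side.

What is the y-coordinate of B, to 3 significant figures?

21.6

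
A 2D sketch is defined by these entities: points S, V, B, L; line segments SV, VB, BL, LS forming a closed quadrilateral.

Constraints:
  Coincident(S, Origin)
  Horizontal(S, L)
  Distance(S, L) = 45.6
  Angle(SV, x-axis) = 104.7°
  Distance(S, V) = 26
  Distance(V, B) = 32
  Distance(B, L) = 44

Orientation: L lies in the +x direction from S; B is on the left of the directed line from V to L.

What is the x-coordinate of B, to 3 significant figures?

22.9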